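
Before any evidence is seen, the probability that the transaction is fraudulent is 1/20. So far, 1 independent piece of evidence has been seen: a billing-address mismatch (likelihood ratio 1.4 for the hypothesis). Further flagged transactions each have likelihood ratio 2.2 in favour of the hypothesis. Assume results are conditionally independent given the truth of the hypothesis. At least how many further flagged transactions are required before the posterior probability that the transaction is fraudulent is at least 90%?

Prior odds = 0.05/0.95 = 1/19.
Bayes factor of the evidence already in hand = 1.4.
Odds after that evidence = (1/19) × 1.4 = 7/95.
Target odds = 0.9/0.1 = 9.
Need 2.2ⁿ ≥ 9 ÷ (7/95) = 855/7.
2.2⁶ = 1771561/15625 falls short of 855/7 but 2.2⁷ = 19487171/78125 reaches it, so n = 7.

7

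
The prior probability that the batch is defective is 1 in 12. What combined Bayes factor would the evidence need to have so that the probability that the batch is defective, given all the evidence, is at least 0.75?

Prior odds = (1/12)/(11/12) = 1/11.
Target odds = 0.75/0.25 = 3.
Required Bayes factor = 3 ÷ (1/11) = 33.

33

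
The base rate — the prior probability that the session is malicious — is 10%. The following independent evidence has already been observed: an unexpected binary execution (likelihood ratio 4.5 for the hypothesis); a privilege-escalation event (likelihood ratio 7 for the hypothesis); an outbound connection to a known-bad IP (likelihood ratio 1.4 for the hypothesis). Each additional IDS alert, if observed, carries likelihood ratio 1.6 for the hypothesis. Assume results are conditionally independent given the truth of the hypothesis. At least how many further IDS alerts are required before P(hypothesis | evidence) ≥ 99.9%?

Prior odds = 0.1/0.9 = 1/9.
Combined Bayes factor of the evidence already in hand = 4.5 × 7 × 1.4 = 44.1.
Odds after that evidence = (1/9) × 44.1 = 4.9.
Target odds = 0.999/0.001 = 999.
Need 1.6ⁿ ≥ 999 ÷ 4.9 = 9990/49.
1.6¹¹ ≈175.922 falls short of 9990/49 but 1.6¹² ≈281.475 reaches it, so n = 12.

12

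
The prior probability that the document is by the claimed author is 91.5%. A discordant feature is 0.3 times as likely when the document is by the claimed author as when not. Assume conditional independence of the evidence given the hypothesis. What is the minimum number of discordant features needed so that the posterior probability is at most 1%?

6

Prior odds: 0.915 ÷ 0.085 = 183/17.
Likelihood ratio per discordant feature = 0.3.
Target posterior odds = 0.01/0.99 = 1/99.
Need (183/17) × 0.3ⁿ ≤ 1/99, i.e. 0.3ⁿ ≤ 17/18117.
0.3⁵ = 243/100000 is still above 17/18117 but 0.3⁶ = 729/1000000 is at or below it, so n = 6.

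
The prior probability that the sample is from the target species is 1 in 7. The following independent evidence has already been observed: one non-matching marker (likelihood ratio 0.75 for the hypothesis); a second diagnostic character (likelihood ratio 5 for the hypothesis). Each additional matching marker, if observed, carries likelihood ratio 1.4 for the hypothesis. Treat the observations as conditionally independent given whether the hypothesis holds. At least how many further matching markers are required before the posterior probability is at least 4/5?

6

Prior odds = (1/7)/(6/7) = 1/6.
Combined Bayes factor of the evidence already in hand = 0.75 × 5 = 3.75.
Odds after that evidence = (1/6) × 3.75 = 0.625.
Target odds = 0.8/0.2 = 4.
Need 1.4ⁿ ≥ 4 ÷ 0.625 = 6.4.
1.4⁵ = 5.37824 falls short of 6.4 but 1.4⁶ = 117649/15625 reaches it, so n = 6.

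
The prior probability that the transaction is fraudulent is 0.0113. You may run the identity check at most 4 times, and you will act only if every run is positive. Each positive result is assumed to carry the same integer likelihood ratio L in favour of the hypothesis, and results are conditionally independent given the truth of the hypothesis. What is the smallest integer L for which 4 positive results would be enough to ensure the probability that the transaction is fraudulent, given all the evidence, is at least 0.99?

10

Prior odds = 0.0113/0.9887 = 113/9887.
Target odds = 0.99/0.01 = 99.
Need L⁴ ≥ 99 ÷ (113/9887) = 978813/113.
9⁴ = 6561 < 978813/113 ≤ 10000 = 10⁴, so L = 10.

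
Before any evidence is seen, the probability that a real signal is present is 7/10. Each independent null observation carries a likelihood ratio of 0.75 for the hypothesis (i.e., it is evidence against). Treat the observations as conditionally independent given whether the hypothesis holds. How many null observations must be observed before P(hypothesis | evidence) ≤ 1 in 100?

Prior odds: 0.7 ÷ 0.3 = 7/3.
Likelihood ratio per null observation = 0.75.
Target posterior odds = 0.01/0.99 = 1/99.
Require 0.75ⁿ ≤ 1/99 ÷ (7/3) = 1/231.
0.75¹⁸ ≈0.00563771 is still above 1/231 but 0.75¹⁹ ≈0.00422828 is at or below it, so n = 19.

19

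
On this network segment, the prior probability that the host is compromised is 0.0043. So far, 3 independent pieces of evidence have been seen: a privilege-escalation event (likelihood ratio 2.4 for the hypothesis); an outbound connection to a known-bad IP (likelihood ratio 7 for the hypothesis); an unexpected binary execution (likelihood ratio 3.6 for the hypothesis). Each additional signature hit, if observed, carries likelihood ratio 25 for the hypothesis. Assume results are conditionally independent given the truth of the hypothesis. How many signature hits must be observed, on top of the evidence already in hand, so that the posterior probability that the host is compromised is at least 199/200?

3

Prior odds = 0.0043/0.9957 = 43/9957.
Combined Bayes factor of the evidence already in hand = 2.4 × 7 × 3.6 = 60.48.
Odds after that evidence = (43/9957) × 60.48 = 21672/82975.
Target odds = 0.995/0.005 = 199.
Need 25ⁿ ≥ 199 ÷ (21672/82975) = 16512025/21672.
25² = 625 falls short of 16512025/21672 but 25³ = 15625 reaches it, so n = 3.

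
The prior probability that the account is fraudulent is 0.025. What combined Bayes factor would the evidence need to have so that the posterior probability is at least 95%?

741

Prior odds = 0.025/0.975 = 1/39.
Target odds = 0.95/0.05 = 19.
Required Bayes factor = 19 ÷ (1/39) = 741.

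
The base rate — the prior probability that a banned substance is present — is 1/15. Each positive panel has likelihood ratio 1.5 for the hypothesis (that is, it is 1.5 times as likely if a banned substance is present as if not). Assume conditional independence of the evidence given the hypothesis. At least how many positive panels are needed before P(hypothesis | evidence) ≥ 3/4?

Prior odds: (1/15) ÷ (14/15) = 1/14.
Likelihood ratio per positive panel = 1.5.
Target odds: 0.75 ÷ 0.25 = 3.
Require 1.5ⁿ ≥ 3 ÷ (1/14) = 42.
1.5⁹ = 19683/512 falls short of 42 but 1.5¹⁰ = 59049/1024 reaches it, so n = 10.

10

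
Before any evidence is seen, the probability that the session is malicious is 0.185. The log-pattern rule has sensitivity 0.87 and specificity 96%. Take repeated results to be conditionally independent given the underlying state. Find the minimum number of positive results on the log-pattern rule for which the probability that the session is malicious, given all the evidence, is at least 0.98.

2

Prior odds = 0.185/0.815 = 37/163.
False-positive rate = 1 − 0.96 = 0.04; likelihood ratio of a positive = 0.87/0.04 = 21.75.
Target odds: 0.98 ÷ 0.02 = 49.
Need (37/163) × 21.75ⁿ ≥ 49, i.e. 21.75ⁿ ≥ 7987/37.
21.75¹ = 21.75 falls short of 7987/37 but 21.75² = 473.0625 reaches it, so n = 2.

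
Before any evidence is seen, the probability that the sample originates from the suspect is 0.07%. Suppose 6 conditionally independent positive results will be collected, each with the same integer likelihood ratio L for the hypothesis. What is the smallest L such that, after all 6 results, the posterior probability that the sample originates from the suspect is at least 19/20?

Prior odds = 0.0007/0.9993 = 7/9993.
Target odds = 0.95/0.05 = 19.
Need L⁶ ≥ 19 ÷ (7/9993) = 189867/7.
5⁶ = 15625 < 189867/7 ≤ 46656 = 6⁶, so L = 6.

6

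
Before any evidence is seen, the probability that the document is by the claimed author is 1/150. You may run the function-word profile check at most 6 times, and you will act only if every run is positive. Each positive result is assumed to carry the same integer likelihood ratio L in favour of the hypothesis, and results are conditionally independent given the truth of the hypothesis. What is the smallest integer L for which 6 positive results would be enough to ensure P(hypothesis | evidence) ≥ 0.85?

4

Prior odds = (1/150)/(149/150) = 1/149.
Target odds = 0.85/0.15 = 17/3.
Need L⁶ ≥ 17/3 ÷ (1/149) = 2533/3.
3⁶ = 729 < 2533/3 ≤ 4096 = 4⁶, so L = 4.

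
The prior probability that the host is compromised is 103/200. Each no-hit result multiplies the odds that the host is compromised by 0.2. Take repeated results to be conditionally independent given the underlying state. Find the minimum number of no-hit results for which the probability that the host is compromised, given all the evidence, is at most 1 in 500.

4

Prior odds: 0.515 ÷ 0.485 = 103/97.
Likelihood ratio per no-hit result = 0.2.
Target odds: 0.002 ÷ 0.998 = 1/499.
Need (103/97) × 0.2ⁿ ≤ 1/499, i.e. 0.2ⁿ ≤ 97/51397.
0.2³ = 0.008 is still above 97/51397 but 0.2⁴ = 0.0016 is at or below it, so n = 4.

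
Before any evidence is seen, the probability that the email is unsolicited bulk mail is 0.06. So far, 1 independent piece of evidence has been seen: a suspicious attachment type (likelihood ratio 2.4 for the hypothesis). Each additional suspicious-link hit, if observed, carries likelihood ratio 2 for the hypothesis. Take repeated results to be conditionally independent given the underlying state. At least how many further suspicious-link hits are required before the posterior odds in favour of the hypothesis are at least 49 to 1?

9

Prior odds = 0.06/0.94 = 3/47.
Bayes factor of the evidence already in hand = 2.4.
Odds after that evidence = (3/47) × 2.4 = 36/235.
Target odds = 49.
Need 2ⁿ ≥ 49 ÷ (36/235) = 11515/36.
2⁸ = 256 falls short of 11515/36 but 2⁹ = 512 reaches it, so n = 9.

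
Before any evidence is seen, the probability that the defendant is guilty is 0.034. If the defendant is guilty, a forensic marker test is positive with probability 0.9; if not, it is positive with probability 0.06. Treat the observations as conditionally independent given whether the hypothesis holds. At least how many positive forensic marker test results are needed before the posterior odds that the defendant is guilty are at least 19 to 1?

Prior odds = 0.034/0.966 = 17/483.
Likelihood ratio of a positive = 0.9/0.06 = 15.
Target odds = 19.
Require 15ⁿ ≥ 19 ÷ (17/483) = 9177/17.
15² = 225 falls short of 9177/17 but 15³ = 3375 reaches it, so n = 3.

3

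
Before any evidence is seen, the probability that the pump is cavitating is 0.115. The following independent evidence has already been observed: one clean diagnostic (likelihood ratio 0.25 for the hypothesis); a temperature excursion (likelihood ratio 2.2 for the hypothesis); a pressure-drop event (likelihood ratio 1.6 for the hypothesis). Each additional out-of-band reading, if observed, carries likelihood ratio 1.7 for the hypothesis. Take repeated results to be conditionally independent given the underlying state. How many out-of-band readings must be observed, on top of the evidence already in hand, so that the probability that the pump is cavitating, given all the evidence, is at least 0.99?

Prior odds = 0.115/0.885 = 23/177.
Combined Bayes factor of the evidence already in hand = 0.25 × 2.2 × 1.6 = 0.88.
Odds after that evidence = (23/177) × 0.88 = 506/4425.
Target odds = 0.99/0.01 = 99.
Need 1.7ⁿ ≥ 99 ÷ (506/4425) = 39825/46.
1.7¹² ≈582.622 falls short of 39825/46 but 1.7¹³ ≈990.458 reaches it, so n = 13.

13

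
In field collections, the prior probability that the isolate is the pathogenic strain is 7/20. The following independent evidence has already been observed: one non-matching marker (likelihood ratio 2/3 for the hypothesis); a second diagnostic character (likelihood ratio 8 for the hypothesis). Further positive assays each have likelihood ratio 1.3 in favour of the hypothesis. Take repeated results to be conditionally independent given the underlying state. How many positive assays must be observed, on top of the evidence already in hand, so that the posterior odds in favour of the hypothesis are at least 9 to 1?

5

Prior odds = 0.35/0.65 = 7/13.
Combined Bayes factor of the evidence already in hand = (2/3) × 8 = 16/3.
Odds after that evidence = (7/13) × 16/3 = 112/39.
Target odds = 9.
Need 1.3ⁿ ≥ 9 ÷ (112/39) = 351/112.
1.3⁴ = 2.8561 falls short of 351/112 but 1.3⁵ = 371293/100000 reaches it, so n = 5.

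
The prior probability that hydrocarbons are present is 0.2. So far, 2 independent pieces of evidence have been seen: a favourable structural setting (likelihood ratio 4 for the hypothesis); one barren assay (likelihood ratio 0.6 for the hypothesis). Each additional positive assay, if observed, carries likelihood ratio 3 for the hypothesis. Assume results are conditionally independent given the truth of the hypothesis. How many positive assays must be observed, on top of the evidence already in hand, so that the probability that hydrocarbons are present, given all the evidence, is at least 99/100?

Prior odds = 0.2/0.8 = 0.25.
Combined Bayes factor of the evidence already in hand = 4 × 0.6 = 2.4.
Odds after that evidence = 0.25 × 2.4 = 0.6.
Target odds = 0.99/0.01 = 99.
Need 3ⁿ ≥ 99 ÷ 0.6 = 165.
3⁴ = 81 falls short of 165 but 3⁵ = 243 reaches it, so n = 5.

5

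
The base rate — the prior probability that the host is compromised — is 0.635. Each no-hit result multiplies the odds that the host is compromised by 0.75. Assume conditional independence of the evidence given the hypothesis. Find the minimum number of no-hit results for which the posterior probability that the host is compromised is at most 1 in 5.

7

Prior odds: 0.635 ÷ 0.365 = 127/73.
Likelihood ratio per no-hit result = 0.75.
Target odds: 0.2 ÷ 0.8 = 0.25.
Require 0.75ⁿ ≤ 0.25 ÷ (127/73) = 73/508.
0.75⁶ = 729/4096 is still above 73/508 but 0.75⁷ = 2187/16384 is at or below it, so n = 7.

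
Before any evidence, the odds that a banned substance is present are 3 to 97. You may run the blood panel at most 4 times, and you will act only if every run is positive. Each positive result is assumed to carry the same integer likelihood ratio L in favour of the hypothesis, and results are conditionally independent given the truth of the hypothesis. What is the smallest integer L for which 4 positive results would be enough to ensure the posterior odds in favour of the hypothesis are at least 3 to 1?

4

Prior odds = 3/97.
Target odds = 3.
Need L⁴ ≥ 3 ÷ (3/97) = 97.
3⁴ = 81 < 97 ≤ 256 = 4⁴, so L = 4.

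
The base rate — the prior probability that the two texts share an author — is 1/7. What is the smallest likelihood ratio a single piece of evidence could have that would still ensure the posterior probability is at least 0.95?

Prior odds = (1/7)/(6/7) = 1/6.
Target odds = 0.95/0.05 = 19.
Required Bayes factor = 19 ÷ (1/6) = 114.

114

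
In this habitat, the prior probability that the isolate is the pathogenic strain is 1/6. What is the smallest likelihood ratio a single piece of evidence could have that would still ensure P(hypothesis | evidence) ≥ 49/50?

245

Prior odds = (1/6)/(5/6) = 0.2.
Target odds = 0.98/0.02 = 49.
Required Bayes factor = 49 ÷ 0.2 = 245.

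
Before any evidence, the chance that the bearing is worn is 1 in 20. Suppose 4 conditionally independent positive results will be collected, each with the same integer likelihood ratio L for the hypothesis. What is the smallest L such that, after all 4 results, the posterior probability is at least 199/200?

Prior odds = 0.05/0.95 = 1/19.
Target odds = 0.995/0.005 = 199.
Need L⁴ ≥ 199 ÷ (1/19) = 3781.
7⁴ = 2401 < 3781 ≤ 4096 = 8⁴, so L = 8.

8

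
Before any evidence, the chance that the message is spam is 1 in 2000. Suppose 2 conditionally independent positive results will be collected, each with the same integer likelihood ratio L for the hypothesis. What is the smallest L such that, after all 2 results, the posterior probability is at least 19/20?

Prior odds = 0.0005/0.9995 = 1/1999.
Target odds = 0.95/0.05 = 19.
Need L² ≥ 19 ÷ (1/1999) = 37981.
194² = 37636 < 37981 ≤ 38025 = 195², so L = 195.

195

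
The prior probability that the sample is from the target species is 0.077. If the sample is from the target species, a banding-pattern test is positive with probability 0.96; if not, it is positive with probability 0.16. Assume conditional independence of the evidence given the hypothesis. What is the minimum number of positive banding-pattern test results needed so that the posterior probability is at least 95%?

Prior odds: 0.077 ÷ 0.923 = 77/923.
Likelihood ratio of a positive = 0.96/0.16 = 6.
Target posterior odds = 0.95/0.05 = 19.
Need (77/923) × 6ⁿ ≥ 19, i.e. 6ⁿ ≥ 17537/77.
6³ = 216 falls short of 17537/77 but 6⁴ = 1296 reaches it, so n = 4.

4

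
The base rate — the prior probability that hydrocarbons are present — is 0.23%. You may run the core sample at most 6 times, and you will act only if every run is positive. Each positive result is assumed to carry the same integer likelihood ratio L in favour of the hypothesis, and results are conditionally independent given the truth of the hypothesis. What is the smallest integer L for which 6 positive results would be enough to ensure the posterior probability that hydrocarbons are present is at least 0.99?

6

Prior odds = 0.0023/0.9977 = 23/9977.
Target odds = 0.99/0.01 = 99.
Need L⁶ ≥ 99 ÷ (23/9977) = 987723/23.
5⁶ = 15625 < 987723/23 ≤ 46656 = 6⁶, so L = 6.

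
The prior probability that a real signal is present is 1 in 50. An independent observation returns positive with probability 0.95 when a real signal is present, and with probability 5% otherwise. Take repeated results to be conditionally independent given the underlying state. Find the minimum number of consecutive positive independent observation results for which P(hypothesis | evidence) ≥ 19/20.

Prior odds = 0.02/0.98 = 1/49.
Likelihood ratio of a positive result = 0.95/0.05 = 19.
Target posterior odds = 0.95/0.05 = 19.
Need (1/49) × 19ⁿ ≥ 19, i.e. 19ⁿ ≥ 931.
19² = 361 falls short of 931 but 19³ = 6859 reaches it, so n = 3.

3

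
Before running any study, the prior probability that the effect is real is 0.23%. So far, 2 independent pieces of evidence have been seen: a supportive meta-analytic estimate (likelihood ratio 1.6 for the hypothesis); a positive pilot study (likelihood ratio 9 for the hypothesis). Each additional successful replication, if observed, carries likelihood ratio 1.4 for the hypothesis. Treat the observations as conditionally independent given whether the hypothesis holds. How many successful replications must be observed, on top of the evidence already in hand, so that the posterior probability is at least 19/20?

19

Prior odds = 0.0023/0.9977 = 23/9977.
Combined Bayes factor of the evidence already in hand = 1.6 × 9 = 14.4.
Odds after that evidence = (23/9977) × 14.4 = 1656/49885.
Target odds = 0.95/0.05 = 19.
Need 1.4ⁿ ≥ 19 ÷ (1656/49885) = 947815/1656.
1.4¹⁸ ≈426.879 falls short of 947815/1656 but 1.4¹⁹ ≈597.63 reaches it, so n = 19.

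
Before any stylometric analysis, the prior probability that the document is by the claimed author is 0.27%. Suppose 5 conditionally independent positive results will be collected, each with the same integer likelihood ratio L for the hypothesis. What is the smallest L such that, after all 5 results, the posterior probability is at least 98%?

Prior odds = 0.0027/0.9973 = 27/9973.
Target odds = 0.98/0.02 = 49.
Need L⁵ ≥ 49 ÷ (27/9973) = 488677/27.
7⁵ = 16807 < 488677/27 ≤ 32768 = 8⁵, so L = 8.

8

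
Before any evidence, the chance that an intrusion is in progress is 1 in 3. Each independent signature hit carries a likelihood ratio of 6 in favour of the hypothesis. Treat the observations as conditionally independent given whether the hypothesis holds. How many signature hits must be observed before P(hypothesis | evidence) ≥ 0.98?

3

Prior odds: (1/3) ÷ (2/3) = 0.5.
Likelihood ratio per signature hit = 6.
Target odds: 0.98 ÷ 0.02 = 49.
Need 0.5 × 6ⁿ ≥ 49, i.e. 6ⁿ ≥ 98.
6² = 36 falls short of 98 but 6³ = 216 reaches it, so n = 3.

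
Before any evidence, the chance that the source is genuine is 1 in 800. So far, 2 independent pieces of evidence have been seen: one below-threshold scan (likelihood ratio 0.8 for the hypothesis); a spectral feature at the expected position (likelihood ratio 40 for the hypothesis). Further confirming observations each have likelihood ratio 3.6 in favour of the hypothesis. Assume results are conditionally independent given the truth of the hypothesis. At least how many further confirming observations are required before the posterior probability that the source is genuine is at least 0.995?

Prior odds = 0.00125/0.99875 = 1/799.
Combined Bayes factor of the evidence already in hand = 0.8 × 40 = 32.
Odds after that evidence = (1/799) × 32 = 32/799.
Target odds = 0.995/0.005 = 199.
Need 3.6ⁿ ≥ 199 ÷ (32/799) = 4968.78125.
3.6⁶ = 34012224/15625 falls short of 4968.78125 but 3.6⁷ = 612220032/78125 reaches it, so n = 7.

7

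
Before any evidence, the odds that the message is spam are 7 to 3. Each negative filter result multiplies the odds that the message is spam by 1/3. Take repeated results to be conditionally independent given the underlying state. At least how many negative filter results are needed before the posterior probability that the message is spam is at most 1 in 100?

5

Prior odds = 7/3.
Likelihood ratio per negative filter result = 1/3.
Target odds: 0.01 ÷ 0.99 = 1/99.
Need (7/3) × (1/3)ⁿ ≤ 1/99, i.e. (1/3)ⁿ ≤ 1/231.
(1/3)⁴ = 1/81 is still above 1/231 but (1/3)⁵ = 1/243 is at or below it, so n = 5.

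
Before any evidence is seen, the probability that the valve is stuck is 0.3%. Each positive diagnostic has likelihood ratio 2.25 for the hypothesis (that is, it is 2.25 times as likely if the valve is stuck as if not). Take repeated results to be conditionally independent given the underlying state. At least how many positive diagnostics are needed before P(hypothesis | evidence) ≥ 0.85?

10

Prior odds = 0.003/0.997 = 3/997.
Likelihood ratio per positive diagnostic = 2.25.
Target odds: 0.85 ÷ 0.15 = 17/3.
Require 2.25ⁿ ≥ 17/3 ÷ (3/997) = 16949/9.
2.25⁹ = 387420489/262144 falls short of 16949/9 but 2.25¹⁰ ≈3325.26 reaches it, so n = 10.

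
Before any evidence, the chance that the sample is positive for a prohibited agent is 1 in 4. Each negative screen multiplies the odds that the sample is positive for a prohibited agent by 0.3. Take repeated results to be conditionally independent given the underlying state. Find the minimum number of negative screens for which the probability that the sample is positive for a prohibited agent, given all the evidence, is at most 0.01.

Prior odds = 0.25/0.75 = 1/3.
Likelihood ratio per negative screen = 0.3.
Target posterior odds = 0.01/0.99 = 1/99.
Need (1/3) × 0.3ⁿ ≤ 1/99, i.e. 0.3ⁿ ≤ 1/33.
0.3² = 0.09 is still above 1/33 but 0.3³ = 0.027 is at or below it, so n = 3.

3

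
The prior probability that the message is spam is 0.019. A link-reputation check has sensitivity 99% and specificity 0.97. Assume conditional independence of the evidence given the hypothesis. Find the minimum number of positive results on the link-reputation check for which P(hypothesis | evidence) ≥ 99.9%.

4

Prior odds: 0.019 ÷ 0.981 = 19/981.
False-positive rate = 1 − 0.97 = 0.03; likelihood ratio of a positive = 0.99/0.03 = 33.
Target posterior odds = 0.999/0.001 = 999.
Require 33ⁿ ≥ 999 ÷ (19/981) = 980019/19.
33³ = 35937 falls short of 980019/19 but 33⁴ = 1185921 reaches it, so n = 4.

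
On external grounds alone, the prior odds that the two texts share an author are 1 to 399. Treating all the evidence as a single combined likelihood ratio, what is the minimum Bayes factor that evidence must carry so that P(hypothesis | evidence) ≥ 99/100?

Prior odds = 1/399.
Target odds = 0.99/0.01 = 99.
Required Bayes factor = 99 ÷ (1/399) = 39501.

39501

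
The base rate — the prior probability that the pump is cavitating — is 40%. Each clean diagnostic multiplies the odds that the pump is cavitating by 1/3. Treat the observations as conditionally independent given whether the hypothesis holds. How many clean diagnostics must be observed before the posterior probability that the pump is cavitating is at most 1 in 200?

Prior odds = 0.4/0.6 = 2/3.
Likelihood ratio per clean diagnostic = 1/3.
Target odds: 0.005 ÷ 0.995 = 1/199.
Need (2/3) × (1/3)ⁿ ≤ 1/199, i.e. (1/3)ⁿ ≤ 3/398.
(1/3)⁴ = 1/81 is still above 3/398 but (1/3)⁵ = 1/243 is at or below it, so n = 5.

5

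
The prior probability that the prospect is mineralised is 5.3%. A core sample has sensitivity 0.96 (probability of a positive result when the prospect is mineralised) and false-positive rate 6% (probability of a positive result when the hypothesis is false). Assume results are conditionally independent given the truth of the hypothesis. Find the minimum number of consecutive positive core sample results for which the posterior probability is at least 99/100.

3

Prior odds: 0.053 ÷ 0.947 = 53/947.
Likelihood ratio of a positive result = 0.96/0.06 = 16.
Target posterior odds = 0.99/0.01 = 99.
Need (53/947) × 16ⁿ ≥ 99, i.e. 16ⁿ ≥ 93753/53.
16² = 256 falls short of 93753/53 but 16³ = 4096 reaches it, so n = 3.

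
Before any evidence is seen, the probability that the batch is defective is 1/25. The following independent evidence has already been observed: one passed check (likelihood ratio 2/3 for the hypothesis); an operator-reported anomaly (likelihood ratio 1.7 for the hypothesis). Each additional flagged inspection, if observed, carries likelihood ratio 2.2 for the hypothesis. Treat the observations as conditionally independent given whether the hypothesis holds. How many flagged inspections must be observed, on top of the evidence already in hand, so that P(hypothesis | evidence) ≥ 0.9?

7

Prior odds = 0.04/0.96 = 1/24.
Combined Bayes factor of the evidence already in hand = (2/3) × 1.7 = 17/15.
Odds after that evidence = (1/24) × 17/15 = 17/360.
Target odds = 0.9/0.1 = 9.
Need 2.2ⁿ ≥ 9 ÷ (17/360) = 3240/17.
2.2⁶ = 1771561/15625 falls short of 3240/17 but 2.2⁷ = 19487171/78125 reaches it, so n = 7.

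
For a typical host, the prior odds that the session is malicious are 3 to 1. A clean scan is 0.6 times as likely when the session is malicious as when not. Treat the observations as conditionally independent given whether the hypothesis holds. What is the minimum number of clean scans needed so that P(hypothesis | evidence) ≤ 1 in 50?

10

Prior odds = 3.
Likelihood ratio per clean scan = 0.6.
Target posterior odds = 0.02/0.98 = 1/49.
Need 3 × 0.6ⁿ ≤ 1/49, i.e. 0.6ⁿ ≤ 1/147.
0.6⁹ = 19683/1953125 is still above 1/147 but 0.6¹⁰ = 59049/9765625 is at or below it, so n = 10.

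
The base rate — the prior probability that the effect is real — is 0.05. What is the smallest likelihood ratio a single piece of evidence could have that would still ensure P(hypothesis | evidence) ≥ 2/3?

Prior odds = 0.05/0.95 = 1/19.
Target odds = (2/3)/(1/3) = 2.
Required Bayes factor = 2 ÷ (1/19) = 38.

38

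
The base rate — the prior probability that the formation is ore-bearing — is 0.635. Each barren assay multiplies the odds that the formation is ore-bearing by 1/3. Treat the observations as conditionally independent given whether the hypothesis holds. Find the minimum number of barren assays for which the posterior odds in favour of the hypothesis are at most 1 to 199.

Prior odds: 0.635 ÷ 0.365 = 127/73.
Likelihood ratio per barren assay = 1/3.
Target odds = 1/199.
Require (1/3)ⁿ ≤ 1/199 ÷ (127/73) = 73/25273.
(1/3)⁵ = 1/243 is still above 73/25273 but (1/3)⁶ = 1/729 is at or below it, so n = 6.

6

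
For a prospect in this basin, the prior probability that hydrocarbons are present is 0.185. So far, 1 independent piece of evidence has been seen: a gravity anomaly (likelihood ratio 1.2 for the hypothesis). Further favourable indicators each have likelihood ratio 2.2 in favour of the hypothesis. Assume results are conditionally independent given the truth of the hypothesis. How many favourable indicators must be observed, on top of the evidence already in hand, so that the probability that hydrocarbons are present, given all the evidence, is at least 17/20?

4

Prior odds = 0.185/0.815 = 37/163.
Bayes factor of the evidence already in hand = 1.2.
Odds after that evidence = (37/163) × 1.2 = 222/815.
Target odds = 0.85/0.15 = 17/3.
Need 2.2ⁿ ≥ 17/3 ÷ (222/815) = 13855/666.
2.2³ = 10.648 falls short of 13855/666 but 2.2⁴ = 23.4256 reaches it, so n = 4.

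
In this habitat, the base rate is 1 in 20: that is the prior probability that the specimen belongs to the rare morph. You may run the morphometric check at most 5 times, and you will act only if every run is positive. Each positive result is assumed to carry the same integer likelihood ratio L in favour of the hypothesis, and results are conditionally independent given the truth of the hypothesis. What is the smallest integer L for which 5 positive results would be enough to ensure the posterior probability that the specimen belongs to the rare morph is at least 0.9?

3

Prior odds = 0.05/0.95 = 1/19.
Target odds = 0.9/0.1 = 9.
Need L⁵ ≥ 9 ÷ (1/19) = 171.
2⁵ = 32 < 171 ≤ 243 = 3⁵, so L = 3.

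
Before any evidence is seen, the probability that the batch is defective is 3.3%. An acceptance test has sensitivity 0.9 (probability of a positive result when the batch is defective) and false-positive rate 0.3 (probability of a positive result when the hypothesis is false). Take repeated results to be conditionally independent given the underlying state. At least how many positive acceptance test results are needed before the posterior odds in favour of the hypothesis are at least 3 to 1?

5

Prior odds: 0.033 ÷ 0.967 = 33/967.
Likelihood ratio of a positive result = 0.9/0.3 = 3.
Target odds = 3.
Require 3ⁿ ≥ 3 ÷ (33/967) = 967/11.
3⁴ = 81 falls short of 967/11 but 3⁵ = 243 reaches it, so n = 5.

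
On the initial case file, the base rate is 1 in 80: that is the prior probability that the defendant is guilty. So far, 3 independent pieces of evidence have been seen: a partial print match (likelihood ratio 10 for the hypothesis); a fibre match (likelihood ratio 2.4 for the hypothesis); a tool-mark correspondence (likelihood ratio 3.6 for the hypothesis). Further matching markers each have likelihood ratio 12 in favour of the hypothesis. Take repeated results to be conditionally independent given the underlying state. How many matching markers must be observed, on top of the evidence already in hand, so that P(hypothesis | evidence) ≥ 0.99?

Prior odds = 0.0125/0.9875 = 1/79.
Combined Bayes factor of the evidence already in hand = 10 × 2.4 × 3.6 = 86.4.
Odds after that evidence = (1/79) × 86.4 = 432/395.
Target odds = 0.99/0.01 = 99.
Need 12ⁿ ≥ 99 ÷ (432/395) = 4345/48.
12¹ = 12 falls short of 4345/48 but 12² = 144 reaches it, so n = 2.

2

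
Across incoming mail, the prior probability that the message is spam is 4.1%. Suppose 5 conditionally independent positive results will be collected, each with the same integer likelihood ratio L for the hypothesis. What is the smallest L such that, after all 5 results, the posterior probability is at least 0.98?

5

Prior odds = 0.041/0.959 = 41/959.
Target odds = 0.98/0.02 = 49.
Need L⁵ ≥ 49 ÷ (41/959) = 46991/41.
4⁵ = 1024 < 46991/41 ≤ 3125 = 5⁵, so L = 5.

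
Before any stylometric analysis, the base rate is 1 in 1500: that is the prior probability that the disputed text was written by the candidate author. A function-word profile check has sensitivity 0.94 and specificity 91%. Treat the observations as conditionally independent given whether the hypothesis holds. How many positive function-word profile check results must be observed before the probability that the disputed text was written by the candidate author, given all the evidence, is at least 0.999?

7

Prior odds = (1/1500)/(1499/1500) = 1/1499.
False-positive rate = 1 − 0.91 = 0.09; likelihood ratio of a positive = 0.94/0.09 = 94/9.
Target odds: 0.999 ÷ 0.001 = 999.
Require (94/9)ⁿ ≥ 999 ÷ (1/1499) = 1497501.
(94/9)⁶ ≈1.29811e+06 falls short of 1497501 but (94/9)⁷ ≈1.35581e+07 reaches it, so n = 7.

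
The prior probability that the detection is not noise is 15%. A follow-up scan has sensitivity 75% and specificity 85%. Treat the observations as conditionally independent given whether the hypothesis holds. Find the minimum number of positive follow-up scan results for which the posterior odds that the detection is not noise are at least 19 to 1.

Prior odds: 0.15 ÷ 0.85 = 3/17.
False-positive rate = 1 − 0.85 = 0.15; likelihood ratio of a positive = 0.75/0.15 = 5.
Target odds = 19.
Need (3/17) × 5ⁿ ≥ 19, i.e. 5ⁿ ≥ 323/3.
5² = 25 falls short of 323/3 but 5³ = 125 reaches it, so n = 3.

3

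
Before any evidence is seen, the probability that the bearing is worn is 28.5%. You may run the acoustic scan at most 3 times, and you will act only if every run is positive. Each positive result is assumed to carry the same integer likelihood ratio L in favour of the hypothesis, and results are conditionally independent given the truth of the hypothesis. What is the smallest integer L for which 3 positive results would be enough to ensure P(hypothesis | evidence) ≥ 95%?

Prior odds = 0.285/0.715 = 57/143.
Target odds = 0.95/0.05 = 19.
Need L³ ≥ 19 ÷ (57/143) = 143/3.
3³ = 27 < 143/3 ≤ 64 = 4³, so L = 4.

4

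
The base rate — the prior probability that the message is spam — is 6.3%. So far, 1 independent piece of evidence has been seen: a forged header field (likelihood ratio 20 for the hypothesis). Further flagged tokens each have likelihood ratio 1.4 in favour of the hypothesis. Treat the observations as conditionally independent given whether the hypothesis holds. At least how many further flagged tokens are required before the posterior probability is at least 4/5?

4

Prior odds = 0.063/0.937 = 63/937.
Bayes factor of the evidence already in hand = 20.
Odds after that evidence = (63/937) × 20 = 1260/937.
Target odds = 0.8/0.2 = 4.
Need 1.4ⁿ ≥ 4 ÷ (1260/937) = 937/315.
1.4³ = 2.744 falls short of 937/315 but 1.4⁴ = 3.8416 reaches it, so n = 4.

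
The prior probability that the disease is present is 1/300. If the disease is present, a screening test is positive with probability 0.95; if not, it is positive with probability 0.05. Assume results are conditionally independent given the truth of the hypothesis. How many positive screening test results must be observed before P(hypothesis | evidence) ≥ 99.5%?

4

Prior odds = (1/300)/(299/300) = 1/299.
Likelihood ratio of a positive = 0.95/0.05 = 19.
Target odds: 0.995 ÷ 0.005 = 199.
Need (1/299) × 19ⁿ ≥ 199, i.e. 19ⁿ ≥ 59501.
19³ = 6859 falls short of 59501 but 19⁴ = 130321 reaches it, so n = 4.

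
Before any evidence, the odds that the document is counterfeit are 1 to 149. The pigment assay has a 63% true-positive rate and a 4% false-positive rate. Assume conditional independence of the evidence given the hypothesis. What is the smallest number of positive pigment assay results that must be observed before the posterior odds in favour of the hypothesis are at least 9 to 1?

3

Prior odds = 1/149.
Likelihood ratio of a positive result = 0.63/0.04 = 15.75.
Target odds = 9.
Require 15.75ⁿ ≥ 9 ÷ (1/149) = 1341.
15.75² = 248.0625 falls short of 1341 but 15.75³ = 3906.984375 reaches it, so n = 3.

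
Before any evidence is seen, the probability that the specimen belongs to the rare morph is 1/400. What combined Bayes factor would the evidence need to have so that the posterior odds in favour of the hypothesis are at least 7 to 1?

2793

Prior odds = 0.0025/0.9975 = 1/399.
Target odds = 7.
Required Bayes factor = 7 ÷ (1/399) = 2793.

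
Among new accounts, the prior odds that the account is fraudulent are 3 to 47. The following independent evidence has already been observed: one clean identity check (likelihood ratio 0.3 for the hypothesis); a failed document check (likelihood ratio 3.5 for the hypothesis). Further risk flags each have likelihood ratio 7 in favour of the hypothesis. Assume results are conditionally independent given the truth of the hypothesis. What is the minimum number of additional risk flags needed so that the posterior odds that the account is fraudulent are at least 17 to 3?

Prior odds = 3/47.
Combined Bayes factor of the evidence already in hand = 0.3 × 3.5 = 1.05.
Odds after that evidence = (3/47) × 1.05 = 63/940.
Target odds = 17/3.
Need 7ⁿ ≥ 17/3 ÷ (63/940) = 15980/189.
7² = 49 falls short of 15980/189 but 7³ = 343 reaches it, so n = 3.

3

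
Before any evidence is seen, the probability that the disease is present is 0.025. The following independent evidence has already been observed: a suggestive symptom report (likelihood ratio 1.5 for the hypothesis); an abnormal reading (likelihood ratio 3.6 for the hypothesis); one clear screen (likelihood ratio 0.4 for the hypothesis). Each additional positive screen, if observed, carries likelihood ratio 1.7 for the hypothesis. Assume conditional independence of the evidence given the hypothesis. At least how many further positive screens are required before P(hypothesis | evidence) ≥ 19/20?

12

Prior odds = 0.025/0.975 = 1/39.
Combined Bayes factor of the evidence already in hand = 1.5 × 3.6 × 0.4 = 2.16.
Odds after that evidence = (1/39) × 2.16 = 18/325.
Target odds = 0.95/0.05 = 19.
Need 1.7ⁿ ≥ 19 ÷ (18/325) = 6175/18.
1.7¹¹ ≈342.719 falls short of 6175/18 but 1.7¹² ≈582.622 reaches it, so n = 12.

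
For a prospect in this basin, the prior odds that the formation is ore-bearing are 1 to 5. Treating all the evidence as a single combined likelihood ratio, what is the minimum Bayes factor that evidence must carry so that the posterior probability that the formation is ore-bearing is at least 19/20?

Prior odds = 0.2.
Target odds = 0.95/0.05 = 19.
Required Bayes factor = 19 ÷ 0.2 = 95.

95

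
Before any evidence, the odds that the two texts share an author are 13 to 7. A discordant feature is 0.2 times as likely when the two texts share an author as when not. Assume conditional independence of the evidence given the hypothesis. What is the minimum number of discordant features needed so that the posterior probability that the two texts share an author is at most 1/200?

4

Prior odds = 13/7.
Likelihood ratio per discordant feature = 0.2.
Target odds: 0.005 ÷ 0.995 = 1/199.
Need (13/7) × 0.2ⁿ ≤ 1/199, i.e. 0.2ⁿ ≤ 7/2587.
0.2³ = 0.008 is still above 7/2587 but 0.2⁴ = 0.0016 is at or below it, so n = 4.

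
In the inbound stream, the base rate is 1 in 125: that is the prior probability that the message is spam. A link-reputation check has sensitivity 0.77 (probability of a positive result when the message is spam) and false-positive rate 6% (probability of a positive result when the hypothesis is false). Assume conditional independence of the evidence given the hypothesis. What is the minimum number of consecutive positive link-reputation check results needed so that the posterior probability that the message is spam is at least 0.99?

Prior odds: 0.008 ÷ 0.992 = 1/124.
Likelihood ratio of a positive result = 0.77/0.06 = 77/6.
Target odds: 0.99 ÷ 0.01 = 99.
Need (1/124) × (77/6)ⁿ ≥ 99, i.e. (77/6)ⁿ ≥ 12276.
(77/6)³ = 456533/216 falls short of 12276 but (77/6)⁴ = 35153041/1296 reaches it, so n = 4.

4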